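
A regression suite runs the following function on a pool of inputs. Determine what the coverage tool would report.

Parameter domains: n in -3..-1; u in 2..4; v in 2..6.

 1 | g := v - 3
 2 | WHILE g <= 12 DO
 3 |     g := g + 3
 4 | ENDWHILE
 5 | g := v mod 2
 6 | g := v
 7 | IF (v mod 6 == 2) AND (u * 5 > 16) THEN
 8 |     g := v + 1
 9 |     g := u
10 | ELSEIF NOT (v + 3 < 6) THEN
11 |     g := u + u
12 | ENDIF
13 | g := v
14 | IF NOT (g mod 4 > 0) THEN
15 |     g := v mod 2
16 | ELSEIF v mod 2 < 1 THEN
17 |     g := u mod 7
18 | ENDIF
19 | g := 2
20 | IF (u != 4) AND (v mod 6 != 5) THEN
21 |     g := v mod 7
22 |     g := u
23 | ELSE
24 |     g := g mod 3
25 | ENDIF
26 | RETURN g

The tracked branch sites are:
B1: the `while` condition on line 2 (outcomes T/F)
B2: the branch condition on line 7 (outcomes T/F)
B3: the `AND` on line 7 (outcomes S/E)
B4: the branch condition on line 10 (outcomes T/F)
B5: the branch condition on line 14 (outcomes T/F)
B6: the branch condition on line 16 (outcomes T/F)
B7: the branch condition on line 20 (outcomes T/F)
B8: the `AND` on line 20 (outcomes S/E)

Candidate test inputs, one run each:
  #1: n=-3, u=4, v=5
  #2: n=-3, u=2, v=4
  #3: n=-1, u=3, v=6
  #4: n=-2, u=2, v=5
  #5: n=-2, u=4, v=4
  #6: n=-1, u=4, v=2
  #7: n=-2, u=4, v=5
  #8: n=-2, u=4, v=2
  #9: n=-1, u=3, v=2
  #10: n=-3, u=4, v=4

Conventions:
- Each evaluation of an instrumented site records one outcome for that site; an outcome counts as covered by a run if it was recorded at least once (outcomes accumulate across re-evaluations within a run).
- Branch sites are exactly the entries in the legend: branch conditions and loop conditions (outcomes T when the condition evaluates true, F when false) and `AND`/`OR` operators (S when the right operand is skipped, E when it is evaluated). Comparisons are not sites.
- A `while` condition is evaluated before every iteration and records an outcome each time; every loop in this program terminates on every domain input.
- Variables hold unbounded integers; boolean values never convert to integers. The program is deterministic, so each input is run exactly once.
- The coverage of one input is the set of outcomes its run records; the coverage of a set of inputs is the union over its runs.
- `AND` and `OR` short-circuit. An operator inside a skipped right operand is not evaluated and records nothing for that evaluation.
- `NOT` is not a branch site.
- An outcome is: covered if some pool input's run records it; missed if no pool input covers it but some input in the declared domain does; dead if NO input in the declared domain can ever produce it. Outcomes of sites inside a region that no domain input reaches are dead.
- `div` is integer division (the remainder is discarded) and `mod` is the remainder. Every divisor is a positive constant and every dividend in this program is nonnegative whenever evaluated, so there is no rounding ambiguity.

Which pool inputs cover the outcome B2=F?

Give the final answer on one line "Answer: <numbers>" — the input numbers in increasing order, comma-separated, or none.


input #1 (n=-3, u=4, v=5): produces B2=F
input #2 (n=-3, u=2, v=4): produces B2=F
input #3 (n=-1, u=3, v=6): produces B2=F
input #4 (n=-2, u=2, v=5): produces B2=F
input #5 (n=-2, u=4, v=4): produces B2=F
input #6 (n=-1, u=4, v=2): does not produce B2=F
input #7 (n=-2, u=4, v=5): produces B2=F
input #8 (n=-2, u=4, v=2): does not produce B2=F
input #9 (n=-1, u=3, v=2): produces B2=F
input #10 (n=-3, u=4, v=4): produces B2=F
Answer: 1, 2, 3, 4, 5, 7, 9, 10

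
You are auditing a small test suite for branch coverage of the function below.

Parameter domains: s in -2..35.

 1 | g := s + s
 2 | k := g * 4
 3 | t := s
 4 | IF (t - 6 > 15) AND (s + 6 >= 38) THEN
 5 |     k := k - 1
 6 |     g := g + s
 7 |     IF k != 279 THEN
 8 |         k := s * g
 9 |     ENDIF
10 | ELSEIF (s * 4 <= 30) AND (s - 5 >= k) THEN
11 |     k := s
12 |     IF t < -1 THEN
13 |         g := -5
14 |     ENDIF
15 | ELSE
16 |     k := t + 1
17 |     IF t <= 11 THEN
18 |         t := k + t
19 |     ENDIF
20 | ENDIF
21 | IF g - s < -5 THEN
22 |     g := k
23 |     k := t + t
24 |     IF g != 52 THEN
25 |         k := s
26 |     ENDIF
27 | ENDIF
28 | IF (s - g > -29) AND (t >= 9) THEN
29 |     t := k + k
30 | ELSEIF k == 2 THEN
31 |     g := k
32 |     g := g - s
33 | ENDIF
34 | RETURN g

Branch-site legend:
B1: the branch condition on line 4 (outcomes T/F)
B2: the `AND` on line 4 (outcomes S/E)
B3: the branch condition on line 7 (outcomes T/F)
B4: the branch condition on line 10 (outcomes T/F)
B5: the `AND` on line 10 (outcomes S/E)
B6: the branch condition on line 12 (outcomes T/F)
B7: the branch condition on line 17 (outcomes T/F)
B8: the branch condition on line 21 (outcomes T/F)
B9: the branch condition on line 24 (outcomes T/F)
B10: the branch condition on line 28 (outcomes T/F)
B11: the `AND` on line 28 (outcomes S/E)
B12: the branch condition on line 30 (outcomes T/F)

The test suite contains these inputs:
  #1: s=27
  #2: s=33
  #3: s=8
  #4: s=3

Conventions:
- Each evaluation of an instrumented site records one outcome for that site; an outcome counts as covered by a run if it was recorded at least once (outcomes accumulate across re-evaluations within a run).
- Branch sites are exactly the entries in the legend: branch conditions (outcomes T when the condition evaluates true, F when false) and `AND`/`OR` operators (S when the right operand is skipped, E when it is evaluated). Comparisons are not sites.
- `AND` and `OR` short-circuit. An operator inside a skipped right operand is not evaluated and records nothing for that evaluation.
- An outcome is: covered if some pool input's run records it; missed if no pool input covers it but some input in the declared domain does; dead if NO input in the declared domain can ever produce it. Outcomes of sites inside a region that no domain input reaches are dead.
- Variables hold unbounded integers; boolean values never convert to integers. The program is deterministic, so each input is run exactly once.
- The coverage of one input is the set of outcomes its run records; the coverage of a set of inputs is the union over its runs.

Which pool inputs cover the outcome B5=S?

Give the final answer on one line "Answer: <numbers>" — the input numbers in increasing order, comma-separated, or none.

input #1 (s=27): covers B5=S
input #2 (s=33): misses B5=S
input #3 (s=8): covers B5=S
input #4 (s=3): misses B5=S

Answer: 1, 3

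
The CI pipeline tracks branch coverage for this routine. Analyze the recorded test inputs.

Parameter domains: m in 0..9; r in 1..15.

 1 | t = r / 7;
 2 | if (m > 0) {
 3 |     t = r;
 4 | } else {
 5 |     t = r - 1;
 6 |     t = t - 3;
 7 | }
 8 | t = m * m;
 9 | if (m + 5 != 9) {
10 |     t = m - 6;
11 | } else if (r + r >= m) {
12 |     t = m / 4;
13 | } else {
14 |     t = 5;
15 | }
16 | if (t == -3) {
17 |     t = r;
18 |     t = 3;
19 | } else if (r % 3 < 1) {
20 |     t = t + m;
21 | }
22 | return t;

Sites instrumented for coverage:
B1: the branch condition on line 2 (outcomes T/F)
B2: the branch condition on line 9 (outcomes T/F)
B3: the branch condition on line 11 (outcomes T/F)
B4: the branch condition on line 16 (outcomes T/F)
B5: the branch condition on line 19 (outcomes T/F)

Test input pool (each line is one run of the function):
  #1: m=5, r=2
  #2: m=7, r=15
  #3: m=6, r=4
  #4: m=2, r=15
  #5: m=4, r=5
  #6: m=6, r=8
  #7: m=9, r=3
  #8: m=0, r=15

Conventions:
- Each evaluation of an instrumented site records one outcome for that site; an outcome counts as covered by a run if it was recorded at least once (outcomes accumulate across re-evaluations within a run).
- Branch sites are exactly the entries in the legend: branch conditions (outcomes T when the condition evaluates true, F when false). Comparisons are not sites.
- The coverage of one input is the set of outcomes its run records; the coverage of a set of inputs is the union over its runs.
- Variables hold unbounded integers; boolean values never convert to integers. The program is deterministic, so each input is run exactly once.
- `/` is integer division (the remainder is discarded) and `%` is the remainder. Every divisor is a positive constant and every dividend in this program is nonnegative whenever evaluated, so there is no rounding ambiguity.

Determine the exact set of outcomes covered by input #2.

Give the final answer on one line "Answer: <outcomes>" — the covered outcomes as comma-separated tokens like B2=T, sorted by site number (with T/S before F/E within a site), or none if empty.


Running input #2 (m=7, r=15), event by event:
  B1->T, B2->T, B4->F, B5->T
as a set, this run covers: B1=T, B2=T, B4=F, B5=T
Answer: B1=T, B2=T, B4=F, B5=T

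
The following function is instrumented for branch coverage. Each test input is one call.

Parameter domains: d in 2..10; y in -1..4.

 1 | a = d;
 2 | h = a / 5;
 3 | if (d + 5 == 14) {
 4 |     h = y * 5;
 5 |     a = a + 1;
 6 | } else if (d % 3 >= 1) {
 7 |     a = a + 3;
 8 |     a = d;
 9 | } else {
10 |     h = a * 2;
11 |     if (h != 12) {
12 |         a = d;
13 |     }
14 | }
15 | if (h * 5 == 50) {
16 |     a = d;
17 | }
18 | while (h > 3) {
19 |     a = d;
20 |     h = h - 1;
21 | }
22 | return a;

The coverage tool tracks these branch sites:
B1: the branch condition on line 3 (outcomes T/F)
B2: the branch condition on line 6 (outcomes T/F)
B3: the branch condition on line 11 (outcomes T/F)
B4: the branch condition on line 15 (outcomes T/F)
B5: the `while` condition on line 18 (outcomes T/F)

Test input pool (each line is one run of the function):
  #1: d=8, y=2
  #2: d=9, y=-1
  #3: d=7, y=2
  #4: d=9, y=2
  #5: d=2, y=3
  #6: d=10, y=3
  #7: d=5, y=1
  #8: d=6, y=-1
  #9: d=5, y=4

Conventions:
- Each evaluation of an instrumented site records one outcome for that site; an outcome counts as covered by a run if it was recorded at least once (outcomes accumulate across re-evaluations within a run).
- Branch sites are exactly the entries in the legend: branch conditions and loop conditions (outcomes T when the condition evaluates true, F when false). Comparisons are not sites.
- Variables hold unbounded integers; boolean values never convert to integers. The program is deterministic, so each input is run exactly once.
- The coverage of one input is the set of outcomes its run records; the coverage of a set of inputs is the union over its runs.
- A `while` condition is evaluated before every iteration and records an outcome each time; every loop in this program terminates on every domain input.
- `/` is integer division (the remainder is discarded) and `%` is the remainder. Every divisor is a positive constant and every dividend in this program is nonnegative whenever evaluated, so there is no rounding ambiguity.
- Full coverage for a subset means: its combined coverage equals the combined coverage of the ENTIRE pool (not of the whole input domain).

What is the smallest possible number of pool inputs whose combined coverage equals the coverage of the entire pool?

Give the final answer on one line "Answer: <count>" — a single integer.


#1 (d=8, y=2) -> B1->F, B2->T, B4->F, B5->F; covered: B1=F, B2=T, B4=F, B5=F
#2 (d=9, y=-1) -> B1->T, B4->F, B5->F; covered: B1=T, B4=F, B5=F
#3 (d=7, y=2) -> B1->F, B2->T, B4->F, B5->F; covered: B1=F, B2=T, B4=F, B5=F
#4 (d=9, y=2) -> B1->T, B4->T, B5->T, B5->T, B5->T, B5->T, B5->T, B5->T, B5->T, B5->F; covered: B1=T, B4=T, B5=T, B5=F
#5 (d=2, y=3) -> B1->F, B2->T, B4->F, B5->F; covered: B1=F, B2=T, B4=F, B5=F
#6 (d=10, y=3) -> B1->F, B2->T, B4->F, B5->F; covered: B1=F, B2=T, B4=F, B5=F
#7 (d=5, y=1) -> B1->F, B2->T, B4->F, B5->F; covered: B1=F, B2=T, B4=F, B5=F
#8 (d=6, y=-1) -> B1->F, B2->F, B3->F, B4->F, B5->T, B5->T, B5->T, B5->T, B5->T, B5->T, B5->T, B5->T, B5->T, B5->F; covered: B1=F, B2=F, B3=F, B4=F, B5=T, B5=F
#9 (d=5, y=4) -> B1->F, B2->T, B4->F, B5->F; covered: B1=F, B2=T, B4=F, B5=F
together the pool reaches 9 outcomes: B1=T, B1=F, B2=T, B2=F, B3=F, B4=T, B4=F, B5=T, B5=F
no size-1 subset reaches all 9 outcomes (best union: 6/9)
no size-2 subset reaches all 9 outcomes (best union: 8/9)
inputs {1, 4, 8} (size 3) cover everything; no size-3 subset with a lexicographically smaller index list covers all 9
Answer: 3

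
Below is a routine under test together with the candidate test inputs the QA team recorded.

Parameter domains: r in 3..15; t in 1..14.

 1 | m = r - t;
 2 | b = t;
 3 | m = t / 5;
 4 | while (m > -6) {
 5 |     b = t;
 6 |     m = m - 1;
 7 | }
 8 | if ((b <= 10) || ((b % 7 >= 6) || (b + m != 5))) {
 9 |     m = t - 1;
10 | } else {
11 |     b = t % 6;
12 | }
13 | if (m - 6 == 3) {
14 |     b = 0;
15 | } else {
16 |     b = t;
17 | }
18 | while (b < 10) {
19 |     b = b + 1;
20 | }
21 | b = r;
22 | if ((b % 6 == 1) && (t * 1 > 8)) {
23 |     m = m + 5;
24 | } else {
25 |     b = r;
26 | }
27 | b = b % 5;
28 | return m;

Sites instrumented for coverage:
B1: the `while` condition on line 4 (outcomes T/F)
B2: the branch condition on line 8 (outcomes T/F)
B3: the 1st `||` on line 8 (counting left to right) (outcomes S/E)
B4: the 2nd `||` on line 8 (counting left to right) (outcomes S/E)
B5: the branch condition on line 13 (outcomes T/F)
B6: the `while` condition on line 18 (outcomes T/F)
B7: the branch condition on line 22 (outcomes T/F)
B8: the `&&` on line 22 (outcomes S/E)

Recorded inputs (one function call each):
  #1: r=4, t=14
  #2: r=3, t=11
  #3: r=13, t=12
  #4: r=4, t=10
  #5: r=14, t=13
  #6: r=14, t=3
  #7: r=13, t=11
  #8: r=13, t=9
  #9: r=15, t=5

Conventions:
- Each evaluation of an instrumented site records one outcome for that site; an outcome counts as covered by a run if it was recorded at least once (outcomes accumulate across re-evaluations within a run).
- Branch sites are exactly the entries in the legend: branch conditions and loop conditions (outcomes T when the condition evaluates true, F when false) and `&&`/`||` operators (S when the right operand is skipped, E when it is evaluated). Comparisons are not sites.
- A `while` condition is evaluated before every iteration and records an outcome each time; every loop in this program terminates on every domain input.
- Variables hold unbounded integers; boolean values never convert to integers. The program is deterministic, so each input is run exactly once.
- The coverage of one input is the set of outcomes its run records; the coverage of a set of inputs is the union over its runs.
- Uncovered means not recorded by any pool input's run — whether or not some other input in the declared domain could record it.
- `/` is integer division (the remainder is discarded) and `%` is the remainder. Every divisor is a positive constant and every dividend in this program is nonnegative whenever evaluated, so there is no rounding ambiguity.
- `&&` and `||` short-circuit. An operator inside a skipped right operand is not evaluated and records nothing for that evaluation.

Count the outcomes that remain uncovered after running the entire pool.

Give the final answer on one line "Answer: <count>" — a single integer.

test 1 (r=4, t=14) fires B1->T, B1->T, B1->T, B1->T, B1->T, B1->T, B1->T, B1->T, B1->F, B3->E, B4->E, B2->T, B5->F, B6->F, ...; hits B1=T, B1=F, B2=T, B3=E, B4=E, B5=F, B6=F, B7=F, B8=S
test 2 (r=3, t=11) fires B1->T, B1->T, B1->T, B1->T, B1->T, B1->T, B1->T, B1->T, B1->F, B3->E, B4->E, B2->F, B5->F, B6->F, ...; hits B1=T, B1=F, B2=F, B3=E, B4=E, B5=F, B6=F, B7=F, B8=S
test 3 (r=13, t=12) fires B1->T, B1->T, B1->T, B1->T, B1->T, B1->T, B1->T, B1->T, B1->F, B3->E, B4->E, B2->T, B5->F, B6->F, ...; hits B1=T, B1=F, B2=T, B3=E, B4=E, B5=F, B6=F, B7=T, B8=E
test 4 (r=4, t=10) fires B1->T, B1->T, B1->T, B1->T, B1->T, B1->T, B1->T, B1->T, B1->F, B3->S, B2->T, B5->T, B6->T, B6->T, ...; hits B1=T, B1=F, B2=T, B3=S, B5=T, B6=T, B6=F, B7=F, B8=S
test 5 (r=14, t=13) fires B1->T, B1->T, B1->T, B1->T, B1->T, B1->T, B1->T, B1->T, B1->F, B3->E, B4->S, B2->T, B5->F, B6->F, ...; hits B1=T, B1=F, B2=T, B3=E, B4=S, B5=F, B6=F, B7=F, B8=S
test 6 (r=14, t=3) fires B1->T, B1->T, B1->T, B1->T, B1->T, B1->T, B1->F, B3->S, B2->T, B5->F, B6->T, B6->T, B6->T, B6->T, ...; hits B1=T, B1=F, B2=T, B3=S, B5=F, B6=T, B6=F, B7=F, B8=S
test 7 (r=13, t=11) fires B1->T, B1->T, B1->T, B1->T, B1->T, B1->T, B1->T, B1->T, B1->F, B3->E, B4->E, B2->F, B5->F, B6->F, ...; hits B1=T, B1=F, B2=F, B3=E, B4=E, B5=F, B6=F, B7=T, B8=E
test 8 (r=13, t=9) fires B1->T, B1->T, B1->T, B1->T, B1->T, B1->T, B1->T, B1->F, B3->S, B2->T, B5->F, B6->T, B6->F, B8->E, ...; hits B1=T, B1=F, B2=T, B3=S, B5=F, B6=T, B6=F, B7=T, B8=E
test 9 (r=15, t=5) fires B1->T, B1->T, B1->T, B1->T, B1->T, B1->T, B1->T, B1->F, B3->S, B2->T, B5->F, B6->T, B6->T, B6->T, ...; hits B1=T, B1=F, B2=T, B3=S, B5=F, B6=T, B6=F, B7=F, B8=S
union over the pool: B1=T, B1=F, B2=T, B2=F, B3=S, B3=E, B4=S, B4=E, B5=T, B5=F, B6=T, B6=F, B7=T, B7=F, B8=S, B8=E
uncovered (0 of 16): none

Answer: 0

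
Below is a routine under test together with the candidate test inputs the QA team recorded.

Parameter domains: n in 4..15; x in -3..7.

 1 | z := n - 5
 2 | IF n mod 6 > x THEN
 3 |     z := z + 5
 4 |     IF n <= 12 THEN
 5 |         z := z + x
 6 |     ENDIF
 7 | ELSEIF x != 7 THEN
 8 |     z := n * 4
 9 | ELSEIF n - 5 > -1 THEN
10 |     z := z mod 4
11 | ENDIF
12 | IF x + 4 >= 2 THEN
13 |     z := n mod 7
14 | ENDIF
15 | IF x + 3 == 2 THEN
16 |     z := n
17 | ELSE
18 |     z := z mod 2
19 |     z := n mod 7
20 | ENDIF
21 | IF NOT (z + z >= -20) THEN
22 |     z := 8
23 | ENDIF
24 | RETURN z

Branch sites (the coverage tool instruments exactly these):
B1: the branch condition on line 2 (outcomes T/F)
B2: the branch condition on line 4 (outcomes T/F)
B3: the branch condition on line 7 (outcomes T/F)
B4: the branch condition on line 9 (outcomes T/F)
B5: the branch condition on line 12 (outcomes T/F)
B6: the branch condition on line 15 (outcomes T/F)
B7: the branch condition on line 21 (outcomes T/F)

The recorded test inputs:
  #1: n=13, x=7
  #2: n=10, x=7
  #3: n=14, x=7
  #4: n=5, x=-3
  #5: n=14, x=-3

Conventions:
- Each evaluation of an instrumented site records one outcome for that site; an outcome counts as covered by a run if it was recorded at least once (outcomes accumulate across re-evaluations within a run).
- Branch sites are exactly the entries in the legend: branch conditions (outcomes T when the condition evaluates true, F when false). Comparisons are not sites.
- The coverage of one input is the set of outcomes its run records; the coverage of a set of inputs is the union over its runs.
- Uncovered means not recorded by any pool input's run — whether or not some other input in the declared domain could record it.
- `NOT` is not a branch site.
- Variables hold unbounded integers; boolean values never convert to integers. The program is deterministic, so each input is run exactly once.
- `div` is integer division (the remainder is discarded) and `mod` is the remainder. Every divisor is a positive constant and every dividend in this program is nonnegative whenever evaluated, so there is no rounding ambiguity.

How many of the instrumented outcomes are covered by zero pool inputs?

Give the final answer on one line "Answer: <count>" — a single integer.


test 1 (n=13, x=7) fires B1->F, B3->F, B4->T, B5->T, B6->F, B7->F; hits B1=F, B3=F, B4=T, B5=T, B6=F, B7=F
test 2 (n=10, x=7) fires B1->F, B3->F, B4->T, B5->T, B6->F, B7->F; hits B1=F, B3=F, B4=T, B5=T, B6=F, B7=F
test 3 (n=14, x=7) fires B1->F, B3->F, B4->T, B5->T, B6->F, B7->F; hits B1=F, B3=F, B4=T, B5=T, B6=F, B7=F
test 4 (n=5, x=-3) fires B1->T, B2->T, B5->F, B6->F, B7->F; hits B1=T, B2=T, B5=F, B6=F, B7=F
test 5 (n=14, x=-3) fires B1->T, B2->F, B5->F, B6->F, B7->F; hits B1=T, B2=F, B5=F, B6=F, B7=F
union over the pool: B1=T, B1=F, B2=T, B2=F, B3=F, B4=T, B5=T, B5=F, B6=F, B7=F
uncovered (4 of 14): B3=T, B4=F, B6=T, B7=T
Answer: 4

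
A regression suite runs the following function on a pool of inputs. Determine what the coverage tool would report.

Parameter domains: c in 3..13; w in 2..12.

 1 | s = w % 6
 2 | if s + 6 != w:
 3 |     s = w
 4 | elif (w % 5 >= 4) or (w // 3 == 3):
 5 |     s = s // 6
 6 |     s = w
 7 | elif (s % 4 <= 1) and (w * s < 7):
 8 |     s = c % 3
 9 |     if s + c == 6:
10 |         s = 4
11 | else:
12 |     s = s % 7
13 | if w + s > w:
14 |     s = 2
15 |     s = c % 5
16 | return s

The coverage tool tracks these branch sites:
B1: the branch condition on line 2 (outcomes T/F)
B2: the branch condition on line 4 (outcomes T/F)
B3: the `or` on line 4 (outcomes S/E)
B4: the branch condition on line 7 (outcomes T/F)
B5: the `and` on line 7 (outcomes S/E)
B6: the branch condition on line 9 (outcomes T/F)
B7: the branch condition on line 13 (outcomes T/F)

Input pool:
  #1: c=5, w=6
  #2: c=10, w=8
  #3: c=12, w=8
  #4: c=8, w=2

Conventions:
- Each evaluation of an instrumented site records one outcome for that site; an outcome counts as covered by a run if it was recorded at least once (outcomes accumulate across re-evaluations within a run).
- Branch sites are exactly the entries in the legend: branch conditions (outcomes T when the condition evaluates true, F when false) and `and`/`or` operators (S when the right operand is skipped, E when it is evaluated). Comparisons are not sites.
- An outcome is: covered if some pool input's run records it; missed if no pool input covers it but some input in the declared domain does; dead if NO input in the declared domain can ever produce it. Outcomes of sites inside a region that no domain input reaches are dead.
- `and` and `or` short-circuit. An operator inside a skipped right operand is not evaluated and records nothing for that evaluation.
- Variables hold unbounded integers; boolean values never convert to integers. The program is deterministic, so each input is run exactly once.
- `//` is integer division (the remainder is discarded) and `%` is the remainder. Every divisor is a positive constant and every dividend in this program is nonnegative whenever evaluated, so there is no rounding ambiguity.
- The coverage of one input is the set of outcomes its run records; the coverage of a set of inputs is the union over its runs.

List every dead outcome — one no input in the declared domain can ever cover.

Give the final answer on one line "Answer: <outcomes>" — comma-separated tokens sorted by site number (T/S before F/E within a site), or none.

running all 121 domain inputs and tallying outcomes:
  reachable outcomes have witnesses, e.g. B1=T (e.g. c=3, w=2), B1=F (e.g. c=3, w=6), B2=T (e.g. c=3, w=9), B2=F (e.g. c=3, w=6)

Answer: none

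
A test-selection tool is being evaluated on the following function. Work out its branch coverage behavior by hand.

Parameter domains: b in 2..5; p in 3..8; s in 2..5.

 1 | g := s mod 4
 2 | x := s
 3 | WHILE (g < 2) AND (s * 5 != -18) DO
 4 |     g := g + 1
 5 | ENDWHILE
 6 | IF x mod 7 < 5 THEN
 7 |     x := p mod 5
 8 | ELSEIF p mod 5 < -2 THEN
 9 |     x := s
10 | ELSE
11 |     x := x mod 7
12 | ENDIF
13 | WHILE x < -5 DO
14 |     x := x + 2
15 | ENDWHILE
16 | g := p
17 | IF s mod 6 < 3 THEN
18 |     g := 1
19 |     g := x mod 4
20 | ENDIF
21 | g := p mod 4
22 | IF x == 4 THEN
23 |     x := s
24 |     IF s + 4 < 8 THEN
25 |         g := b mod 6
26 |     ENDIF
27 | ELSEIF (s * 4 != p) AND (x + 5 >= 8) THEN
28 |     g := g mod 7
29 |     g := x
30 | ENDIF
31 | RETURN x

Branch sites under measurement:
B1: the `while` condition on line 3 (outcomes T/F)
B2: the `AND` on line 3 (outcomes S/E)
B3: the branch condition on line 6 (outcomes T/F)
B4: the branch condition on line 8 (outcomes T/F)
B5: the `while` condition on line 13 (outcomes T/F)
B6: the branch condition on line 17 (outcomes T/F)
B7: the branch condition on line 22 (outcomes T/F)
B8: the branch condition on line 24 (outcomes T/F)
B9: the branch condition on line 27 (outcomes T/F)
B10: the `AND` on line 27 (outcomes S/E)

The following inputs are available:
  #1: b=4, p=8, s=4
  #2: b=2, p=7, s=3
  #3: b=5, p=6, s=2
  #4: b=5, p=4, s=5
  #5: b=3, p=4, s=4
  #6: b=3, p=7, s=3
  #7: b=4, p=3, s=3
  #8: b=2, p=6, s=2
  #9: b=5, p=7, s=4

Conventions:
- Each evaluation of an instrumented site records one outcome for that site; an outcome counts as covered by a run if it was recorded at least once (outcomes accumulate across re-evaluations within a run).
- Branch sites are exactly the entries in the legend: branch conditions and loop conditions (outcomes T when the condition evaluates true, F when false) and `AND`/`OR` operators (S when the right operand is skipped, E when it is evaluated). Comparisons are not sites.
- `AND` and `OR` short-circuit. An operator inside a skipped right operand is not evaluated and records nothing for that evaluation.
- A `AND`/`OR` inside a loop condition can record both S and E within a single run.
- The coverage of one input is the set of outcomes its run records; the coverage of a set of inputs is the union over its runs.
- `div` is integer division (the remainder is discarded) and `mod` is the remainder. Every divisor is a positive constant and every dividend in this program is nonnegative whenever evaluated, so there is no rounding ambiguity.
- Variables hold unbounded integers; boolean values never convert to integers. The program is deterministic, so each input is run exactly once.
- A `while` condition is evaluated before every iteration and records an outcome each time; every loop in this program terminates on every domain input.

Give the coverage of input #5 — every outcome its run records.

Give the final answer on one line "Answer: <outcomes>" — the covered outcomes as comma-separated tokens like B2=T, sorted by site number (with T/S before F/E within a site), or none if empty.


Event log for input #5 (b=3, p=4, s=4):
  B2->E, B1->T, B2->E, B1->T, B2->S, B1->F, B3->T, B5->F, B6->F, B7->T
  B8->F
distinct outcomes covered: B1=T, B1=F, B2=S, B2=E, B3=T, B5=F, B6=F, B7=T, B8=F
Answer: B1=T, B1=F, B2=S, B2=E, B3=T, B5=F, B6=F, B7=T, B8=F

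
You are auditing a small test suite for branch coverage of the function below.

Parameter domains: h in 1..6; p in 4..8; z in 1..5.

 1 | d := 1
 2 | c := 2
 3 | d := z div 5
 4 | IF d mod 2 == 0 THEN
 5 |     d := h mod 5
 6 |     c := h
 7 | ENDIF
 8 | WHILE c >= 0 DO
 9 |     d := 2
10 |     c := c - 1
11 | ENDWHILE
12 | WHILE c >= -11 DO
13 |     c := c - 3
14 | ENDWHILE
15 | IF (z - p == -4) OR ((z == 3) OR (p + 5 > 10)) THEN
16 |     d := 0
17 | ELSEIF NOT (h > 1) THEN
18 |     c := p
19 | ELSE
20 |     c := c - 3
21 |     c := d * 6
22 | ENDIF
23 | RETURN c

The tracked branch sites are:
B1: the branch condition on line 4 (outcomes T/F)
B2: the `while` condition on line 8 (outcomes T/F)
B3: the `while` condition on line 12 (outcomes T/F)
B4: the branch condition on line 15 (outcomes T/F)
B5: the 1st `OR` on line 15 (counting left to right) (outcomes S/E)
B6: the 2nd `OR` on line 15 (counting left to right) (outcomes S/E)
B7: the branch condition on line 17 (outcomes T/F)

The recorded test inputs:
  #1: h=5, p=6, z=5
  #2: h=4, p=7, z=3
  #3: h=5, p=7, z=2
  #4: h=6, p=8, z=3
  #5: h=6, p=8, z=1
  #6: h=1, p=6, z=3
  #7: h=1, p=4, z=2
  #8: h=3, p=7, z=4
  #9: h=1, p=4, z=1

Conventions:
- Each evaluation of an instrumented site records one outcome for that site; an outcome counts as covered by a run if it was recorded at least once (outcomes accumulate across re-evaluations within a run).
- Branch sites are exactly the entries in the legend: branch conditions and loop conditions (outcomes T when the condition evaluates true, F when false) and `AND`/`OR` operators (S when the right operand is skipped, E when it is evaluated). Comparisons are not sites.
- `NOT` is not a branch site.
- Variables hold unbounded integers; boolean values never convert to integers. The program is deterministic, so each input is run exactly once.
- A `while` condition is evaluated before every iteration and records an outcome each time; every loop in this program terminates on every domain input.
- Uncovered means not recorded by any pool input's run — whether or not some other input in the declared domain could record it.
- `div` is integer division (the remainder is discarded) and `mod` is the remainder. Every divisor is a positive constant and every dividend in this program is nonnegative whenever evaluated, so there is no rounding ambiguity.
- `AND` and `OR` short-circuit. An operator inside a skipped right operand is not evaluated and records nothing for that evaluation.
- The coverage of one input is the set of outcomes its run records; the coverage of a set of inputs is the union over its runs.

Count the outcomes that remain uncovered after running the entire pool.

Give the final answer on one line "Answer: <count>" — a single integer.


test 1 (h=5, p=6, z=5) fires B1->F, B2->T, B2->T, B2->T, B2->F, B3->T, B3->T, B3->T, B3->T, B3->F, B5->E, B6->E, B4->T; hits B1=F, B2=T, B2=F, B3=T, B3=F, B4=T, B5=E, B6=E
test 2 (h=4, p=7, z=3) fires B1->T, B2->T, B2->T, B2->T, B2->T, B2->T, B2->F, B3->T, B3->T, B3->T, B3->T, B3->F, B5->S, B4->T; hits B1=T, B2=T, B2=F, B3=T, B3=F, B4=T, B5=S
test 3 (h=5, p=7, z=2) fires B1->T, B2->T, B2->T, B2->T, B2->T, B2->T, B2->T, B2->F, B3->T, B3->T, B3->T, B3->T, B3->F, B5->E, ...; hits B1=T, B2=T, B2=F, B3=T, B3=F, B4=T, B5=E, B6=E
test 4 (h=6, p=8, z=3) fires B1->T, B2->T, B2->T, B2->T, B2->T, B2->T, B2->T, B2->T, B2->F, B3->T, B3->T, B3->T, B3->T, B3->F, ...; hits B1=T, B2=T, B2=F, B3=T, B3=F, B4=T, B5=E, B6=S
test 5 (h=6, p=8, z=1) fires B1->T, B2->T, B2->T, B2->T, B2->T, B2->T, B2->T, B2->T, B2->F, B3->T, B3->T, B3->T, B3->T, B3->F, ...; hits B1=T, B2=T, B2=F, B3=T, B3=F, B4=T, B5=E, B6=E
test 6 (h=1, p=6, z=3) fires B1->T, B2->T, B2->T, B2->F, B3->T, B3->T, B3->T, B3->T, B3->F, B5->E, B6->S, B4->T; hits B1=T, B2=T, B2=F, B3=T, B3=F, B4=T, B5=E, B6=S
test 7 (h=1, p=4, z=2) fires B1->T, B2->T, B2->T, B2->F, B3->T, B3->T, B3->T, B3->T, B3->F, B5->E, B6->E, B4->F, B7->T; hits B1=T, B2=T, B2=F, B3=T, B3=F, B4=F, B5=E, B6=E, B7=T
test 8 (h=3, p=7, z=4) fires B1->T, B2->T, B2->T, B2->T, B2->T, B2->F, B3->T, B3->T, B3->T, B3->T, B3->F, B5->E, B6->E, B4->T; hits B1=T, B2=T, B2=F, B3=T, B3=F, B4=T, B5=E, B6=E
test 9 (h=1, p=4, z=1) fires B1->T, B2->T, B2->T, B2->F, B3->T, B3->T, B3->T, B3->T, B3->F, B5->E, B6->E, B4->F, B7->T; hits B1=T, B2=T, B2=F, B3=T, B3=F, B4=F, B5=E, B6=E, B7=T
union over the pool: B1=T, B1=F, B2=T, B2=F, B3=T, B3=F, B4=T, B4=F, B5=S, B5=E, B6=S, B6=E, B7=T
uncovered (1 of 14): B7=F
Answer: 1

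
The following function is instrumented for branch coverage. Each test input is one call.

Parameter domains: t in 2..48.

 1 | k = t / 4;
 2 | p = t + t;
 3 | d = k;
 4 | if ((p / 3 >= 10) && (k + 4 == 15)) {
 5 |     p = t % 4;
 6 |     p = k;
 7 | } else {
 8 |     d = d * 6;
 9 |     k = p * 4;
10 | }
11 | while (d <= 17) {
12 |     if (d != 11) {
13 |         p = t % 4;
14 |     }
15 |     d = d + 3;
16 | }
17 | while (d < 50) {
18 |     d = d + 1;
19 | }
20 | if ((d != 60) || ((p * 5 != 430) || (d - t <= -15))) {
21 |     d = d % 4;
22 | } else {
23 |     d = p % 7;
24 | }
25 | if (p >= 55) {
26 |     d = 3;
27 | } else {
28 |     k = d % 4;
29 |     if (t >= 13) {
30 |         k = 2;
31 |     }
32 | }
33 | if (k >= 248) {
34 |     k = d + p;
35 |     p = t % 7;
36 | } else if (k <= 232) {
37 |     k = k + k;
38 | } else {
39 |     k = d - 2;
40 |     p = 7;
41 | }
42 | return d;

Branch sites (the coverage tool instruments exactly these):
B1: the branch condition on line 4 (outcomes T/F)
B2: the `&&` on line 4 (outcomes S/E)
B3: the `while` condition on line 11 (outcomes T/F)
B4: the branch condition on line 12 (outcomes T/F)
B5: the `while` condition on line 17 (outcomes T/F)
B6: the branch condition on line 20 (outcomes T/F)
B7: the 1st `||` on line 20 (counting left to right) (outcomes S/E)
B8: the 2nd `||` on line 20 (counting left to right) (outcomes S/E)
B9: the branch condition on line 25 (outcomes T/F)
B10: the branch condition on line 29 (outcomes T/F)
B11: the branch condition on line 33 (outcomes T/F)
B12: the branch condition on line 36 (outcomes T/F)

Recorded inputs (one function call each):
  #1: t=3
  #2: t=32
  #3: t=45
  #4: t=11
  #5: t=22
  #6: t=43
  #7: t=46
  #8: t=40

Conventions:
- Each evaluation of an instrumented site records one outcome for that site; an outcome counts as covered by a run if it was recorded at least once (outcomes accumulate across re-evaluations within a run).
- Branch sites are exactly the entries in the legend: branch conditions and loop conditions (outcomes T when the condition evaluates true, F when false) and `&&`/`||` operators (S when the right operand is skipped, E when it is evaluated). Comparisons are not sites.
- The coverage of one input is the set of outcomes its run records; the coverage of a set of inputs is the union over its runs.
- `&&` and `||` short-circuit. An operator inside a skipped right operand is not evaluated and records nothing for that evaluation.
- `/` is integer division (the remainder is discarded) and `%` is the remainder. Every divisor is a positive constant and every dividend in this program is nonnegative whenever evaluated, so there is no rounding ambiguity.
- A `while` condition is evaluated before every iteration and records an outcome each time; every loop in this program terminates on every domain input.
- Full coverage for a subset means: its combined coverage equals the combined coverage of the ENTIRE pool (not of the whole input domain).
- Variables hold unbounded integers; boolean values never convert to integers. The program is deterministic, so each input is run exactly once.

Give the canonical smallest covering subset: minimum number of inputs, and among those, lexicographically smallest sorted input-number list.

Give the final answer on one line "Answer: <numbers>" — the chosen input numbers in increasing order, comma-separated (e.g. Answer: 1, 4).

input #1, t=3: outcomes B1=F, B2=S, B3=T, B3=F, B4=T, B5=T, B5=F, B6=T, B7=S, B9=F, B10=F, B11=F, B12=T
input #2, t=32: outcomes B1=F, B2=E, B3=F, B5=T, B5=F, B6=T, B7=S, B9=T, B11=T
input #3, t=45: outcomes B1=T, B2=E, B3=T, B3=F, B4=T, B4=F, B5=T, B5=F, B6=T, B7=S, B9=F, B10=T, B11=F, B12=T
input #4, t=11: outcomes B1=F, B2=S, B3=T, B3=F, B4=T, B5=T, B5=F, B6=T, B7=S, B9=F, B10=F, B11=F, B12=T
input #5, t=22: outcomes B1=F, B2=E, B3=F, B5=T, B5=F, B6=T, B7=S, B9=F, B10=T, B11=F, B12=T
input #6, t=43: outcomes B1=F, B2=E, B3=F, B5=F, B6=F, B7=E, B8=E, B9=T, B11=T
input #7, t=46: outcomes B1=T, B2=E, B3=T, B3=F, B4=T, B4=F, B5=T, B5=F, B6=T, B7=S, B9=F, B10=T, B11=F, B12=T
input #8, t=40: outcomes B1=F, B2=E, B3=F, B5=F, B6=T, B7=E, B8=S, B9=T, B11=T
union over all inputs: B1=T, B1=F, B2=S, B2=E, B3=T, B3=F, B4=T, B4=F, B5=T, B5=F, B6=T, B6=F, B7=S, B7=E, B8=S, B8=E, B9=T, B9=F, B10=T, B10=F, B11=T, B11=F, B12=T (23 outcomes)
every size-1 subset falls short of the 23 outcomes (best: 14/23)
every size-2 subset falls short of the 23 outcomes (best: 20/23)
every size-3 subset falls short of the 23 outcomes (best: 22/23)
size 4: inputs {1, 3, 6, 8} cover all 23 outcomes, and no lexicographically smaller subset of this size does

Answer: 1, 3, 6, 8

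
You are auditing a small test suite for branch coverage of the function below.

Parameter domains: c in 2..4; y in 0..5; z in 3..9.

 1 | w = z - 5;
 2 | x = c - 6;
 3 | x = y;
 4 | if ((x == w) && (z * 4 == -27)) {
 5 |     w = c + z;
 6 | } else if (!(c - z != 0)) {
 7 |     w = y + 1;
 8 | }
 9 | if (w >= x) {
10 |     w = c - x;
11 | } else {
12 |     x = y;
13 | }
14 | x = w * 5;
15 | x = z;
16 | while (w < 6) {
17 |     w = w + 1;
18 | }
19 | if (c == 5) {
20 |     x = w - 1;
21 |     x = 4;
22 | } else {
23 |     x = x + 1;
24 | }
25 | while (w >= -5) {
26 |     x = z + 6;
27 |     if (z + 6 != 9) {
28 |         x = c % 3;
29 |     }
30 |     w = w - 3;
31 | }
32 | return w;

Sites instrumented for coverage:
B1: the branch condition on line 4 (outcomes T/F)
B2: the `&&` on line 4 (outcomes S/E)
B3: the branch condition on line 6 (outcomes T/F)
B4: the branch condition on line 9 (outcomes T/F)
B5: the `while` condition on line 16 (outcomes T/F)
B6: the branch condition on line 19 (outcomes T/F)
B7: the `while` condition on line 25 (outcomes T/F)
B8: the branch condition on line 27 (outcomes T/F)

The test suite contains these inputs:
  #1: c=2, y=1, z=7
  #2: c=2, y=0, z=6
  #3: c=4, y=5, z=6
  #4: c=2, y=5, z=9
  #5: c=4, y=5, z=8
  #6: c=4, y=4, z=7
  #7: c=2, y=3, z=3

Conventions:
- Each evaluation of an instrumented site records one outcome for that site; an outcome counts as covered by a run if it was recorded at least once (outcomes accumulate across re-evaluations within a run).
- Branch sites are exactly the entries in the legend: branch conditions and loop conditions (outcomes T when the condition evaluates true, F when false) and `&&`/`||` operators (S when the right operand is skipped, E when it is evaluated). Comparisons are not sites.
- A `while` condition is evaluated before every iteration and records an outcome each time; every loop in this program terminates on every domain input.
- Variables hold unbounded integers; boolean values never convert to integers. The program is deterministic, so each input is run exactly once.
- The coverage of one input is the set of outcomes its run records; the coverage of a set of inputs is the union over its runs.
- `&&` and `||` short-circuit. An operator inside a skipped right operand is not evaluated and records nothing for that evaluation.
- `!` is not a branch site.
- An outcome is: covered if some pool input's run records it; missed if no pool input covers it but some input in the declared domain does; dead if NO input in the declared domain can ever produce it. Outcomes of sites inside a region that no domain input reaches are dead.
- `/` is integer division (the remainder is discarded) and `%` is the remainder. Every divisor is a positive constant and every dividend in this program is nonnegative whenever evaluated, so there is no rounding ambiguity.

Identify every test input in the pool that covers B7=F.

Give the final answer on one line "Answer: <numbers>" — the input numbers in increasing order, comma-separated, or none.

input #1 (c=2, y=1, z=7): records B7=F
input #2 (c=2, y=0, z=6): records B7=F
input #3 (c=4, y=5, z=6): records B7=F
input #4 (c=2, y=5, z=9): records B7=F
input #5 (c=4, y=5, z=8): records B7=F
input #6 (c=4, y=4, z=7): records B7=F
input #7 (c=2, y=3, z=3): records B7=F

Answer: 1, 2, 3, 4, 5, 6, 7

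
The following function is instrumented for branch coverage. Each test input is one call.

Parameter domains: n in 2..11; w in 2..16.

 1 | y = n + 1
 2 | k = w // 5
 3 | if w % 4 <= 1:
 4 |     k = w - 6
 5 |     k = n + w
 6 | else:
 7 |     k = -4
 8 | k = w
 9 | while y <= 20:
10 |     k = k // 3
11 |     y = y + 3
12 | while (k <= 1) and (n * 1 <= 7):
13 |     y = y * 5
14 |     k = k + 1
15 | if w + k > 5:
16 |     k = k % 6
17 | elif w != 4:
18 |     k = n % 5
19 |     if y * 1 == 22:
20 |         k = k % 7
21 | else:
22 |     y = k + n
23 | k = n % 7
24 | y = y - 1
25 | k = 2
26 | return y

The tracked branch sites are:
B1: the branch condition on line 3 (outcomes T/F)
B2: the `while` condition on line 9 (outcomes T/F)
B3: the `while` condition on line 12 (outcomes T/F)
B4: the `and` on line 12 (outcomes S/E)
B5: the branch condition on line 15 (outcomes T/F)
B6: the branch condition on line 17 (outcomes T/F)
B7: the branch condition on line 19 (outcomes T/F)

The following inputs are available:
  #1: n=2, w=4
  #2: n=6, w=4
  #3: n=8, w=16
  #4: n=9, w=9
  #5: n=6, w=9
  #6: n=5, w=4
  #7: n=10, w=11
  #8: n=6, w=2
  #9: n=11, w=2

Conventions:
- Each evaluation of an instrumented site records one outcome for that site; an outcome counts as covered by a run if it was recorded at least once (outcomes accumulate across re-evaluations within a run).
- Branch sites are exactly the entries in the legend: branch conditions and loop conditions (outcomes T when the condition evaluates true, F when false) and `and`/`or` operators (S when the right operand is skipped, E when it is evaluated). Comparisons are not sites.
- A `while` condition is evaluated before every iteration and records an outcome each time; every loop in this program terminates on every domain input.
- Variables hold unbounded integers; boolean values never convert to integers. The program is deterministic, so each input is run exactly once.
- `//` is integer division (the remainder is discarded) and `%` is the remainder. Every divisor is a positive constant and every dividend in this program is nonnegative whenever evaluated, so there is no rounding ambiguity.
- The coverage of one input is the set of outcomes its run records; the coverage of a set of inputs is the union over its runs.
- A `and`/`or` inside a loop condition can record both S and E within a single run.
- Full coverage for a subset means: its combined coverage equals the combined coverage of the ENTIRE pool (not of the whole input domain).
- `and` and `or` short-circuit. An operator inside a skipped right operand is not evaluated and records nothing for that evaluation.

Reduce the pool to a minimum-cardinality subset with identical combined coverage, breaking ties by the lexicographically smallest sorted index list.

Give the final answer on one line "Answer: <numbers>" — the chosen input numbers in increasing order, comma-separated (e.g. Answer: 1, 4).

#1 (n=2, w=4) -> B1->T, B2->T, B2->T, B2->T, B2->T, B2->T, B2->T, B2->F, B4->E, B3->T, B4->E, B3->T, B4->S, B3->F, ...; covered: B1=T, B2=T, B2=F, B3=T, B3=F, B4=S, B4=E, B5=T
#2 (n=6, w=4) -> B1->T, B2->T, B2->T, B2->T, B2->T, B2->T, B2->F, B4->E, B3->T, B4->E, B3->T, B4->S, B3->F, B5->T; covered: B1=T, B2=T, B2=F, B3=T, B3=F, B4=S, B4=E, B5=T
#3 (n=8, w=16) -> B1->T, B2->T, B2->T, B2->T, B2->T, B2->F, B4->E, B3->F, B5->T; covered: B1=T, B2=T, B2=F, B3=F, B4=E, B5=T
#4 (n=9, w=9) -> B1->T, B2->T, B2->T, B2->T, B2->T, B2->F, B4->E, B3->F, B5->T; covered: B1=T, B2=T, B2=F, B3=F, B4=E, B5=T
#5 (n=6, w=9) -> B1->T, B2->T, B2->T, B2->T, B2->T, B2->T, B2->F, B4->E, B3->T, B4->E, B3->T, B4->S, B3->F, B5->T; covered: B1=T, B2=T, B2=F, B3=T, B3=F, B4=S, B4=E, B5=T
#6 (n=5, w=4) -> B1->T, B2->T, B2->T, B2->T, B2->T, B2->T, B2->F, B4->E, B3->T, B4->E, B3->T, B4->S, B3->F, B5->T; covered: B1=T, B2=T, B2=F, B3=T, B3=F, B4=S, B4=E, B5=T
#7 (n=10, w=11) -> B1->F, B2->T, B2->T, B2->T, B2->T, B2->F, B4->E, B3->F, B5->T; covered: B1=F, B2=T, B2=F, B3=F, B4=E, B5=T
#8 (n=6, w=2) -> B1->F, B2->T, B2->T, B2->T, B2->T, B2->T, B2->F, B4->E, B3->T, B4->E, B3->T, B4->S, B3->F, B5->F, ...; covered: B1=F, B2=T, B2=F, B3=T, B3=F, B4=S, B4=E, B5=F, B6=T, B7=F
#9 (n=11, w=2) -> B1->F, B2->T, B2->T, B2->T, B2->F, B4->E, B3->F, B5->F, B6->T, B7->F; covered: B1=F, B2=T, B2=F, B3=F, B4=E, B5=F, B6=T, B7=F
together the pool reaches 12 outcomes: B1=T, B1=F, B2=T, B2=F, B3=T, B3=F, B4=S, B4=E, B5=T, B5=F, B6=T, B7=F
every size-1 subset falls short of the 12 outcomes (best: 10/12)
size 2: inputs {1, 8} cover all 12 outcomes, and no lexicographically smaller subset of this size does

Answer: 1, 8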